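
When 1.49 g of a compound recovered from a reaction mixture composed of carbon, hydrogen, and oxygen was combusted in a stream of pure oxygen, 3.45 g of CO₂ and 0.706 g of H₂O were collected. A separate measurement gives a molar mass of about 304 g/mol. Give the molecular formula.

C16H16O6

mol C = 3.45 g CO₂ ÷ 44.009 g/mol = 0.07839 mol
mol H = 2 × 0.706 g H₂O ÷ 18.015 g/mol = 0.07838 mol
mass O = 1.49 − (0.9416 + 0.07901) = 0.4694 g → mol O = 0.4694 ÷ 15.999 = 0.02934 mol
Divide by the smallest (0.02934 mol): C 2.672, H 2.671, O 1.000
Multiplying each by 3 gives whole numbers: C 8.02, H 8.01, O 3.00
Empirical formula: C8H8O3
Empirical-formula mass = 152.15 g/mol; 304 ÷ 152.15 ≈ 2, so the molecular formula is C16H16O6.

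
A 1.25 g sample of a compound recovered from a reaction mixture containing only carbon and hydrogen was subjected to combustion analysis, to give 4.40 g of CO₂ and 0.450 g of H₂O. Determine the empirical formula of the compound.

C2H

mol C = 4.40 g CO₂ ÷ 44.009 g/mol = 0.09998 mol
mol H = 2 × 0.450 g H₂O ÷ 18.015 g/mol = 0.04996 mol
Divide by the smallest (0.04996 mol): C 2.001, H 1.000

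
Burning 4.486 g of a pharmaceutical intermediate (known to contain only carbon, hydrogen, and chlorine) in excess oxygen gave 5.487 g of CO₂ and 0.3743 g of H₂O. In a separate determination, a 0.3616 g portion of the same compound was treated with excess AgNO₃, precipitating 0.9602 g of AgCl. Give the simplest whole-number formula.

mol C = 5.487 g CO₂ ÷ 44.009 g/mol = 0.12468 mol
mol H = 2 × 0.3743 g H₂O ÷ 18.015 g/mol = 0.041554 mol
From the AgCl data: mol Cl per gram of compound = (0.9602 ÷ 143.318) ÷ 0.3616 = 0.018528 mol/g, so in the 4.486 g combustion sample mol Cl = 0.083117 mol
Divide by the smallest (0.041554 mol): C 3.000, H 1.000, Cl 2.000

C3HCl2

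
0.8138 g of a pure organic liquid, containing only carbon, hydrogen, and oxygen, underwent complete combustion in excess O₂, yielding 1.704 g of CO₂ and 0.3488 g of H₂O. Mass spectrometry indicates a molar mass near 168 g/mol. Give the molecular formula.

C8H8O4

mol C = 1.704 g CO₂ ÷ 44.009 g/mol = 0.038719 mol
mol H = 2 × 0.3488 g H₂O ÷ 18.015 g/mol = 0.038723 mol
mass O = 0.8138 − (0.46506 + 0.039033) = 0.30971 g → mol O = 0.30971 ÷ 15.999 = 0.019358 mol
Divide by the smallest (0.019358 mol): C 2.000, H 2.000, O 1.000
Empirical formula: C2H2O
Empirical-formula mass = 42.04 g/mol; 168 ÷ 42.04 ≈ 4, so the molecular formula is C8H8O4.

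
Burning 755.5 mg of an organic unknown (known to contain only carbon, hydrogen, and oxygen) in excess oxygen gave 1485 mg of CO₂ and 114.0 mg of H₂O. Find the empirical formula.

mol C = 1.485 g CO₂ ÷ 44.009 g/mol = 0.033743 mol
mol H = 2 × 0.1140 g H₂O ÷ 18.015 g/mol = 0.012656 mol
mass O = 0.7555 − (0.40529 + 0.012757) = 0.33745 g → mol O = 0.33745 ÷ 15.999 = 0.021092 mol
Divide by the smallest (0.012656 mol): C 2.666, H 1.000, O 1.667
Multiplying each by 3 gives whole numbers: C 8.00, H 3.00, O 5.00

C8H3O5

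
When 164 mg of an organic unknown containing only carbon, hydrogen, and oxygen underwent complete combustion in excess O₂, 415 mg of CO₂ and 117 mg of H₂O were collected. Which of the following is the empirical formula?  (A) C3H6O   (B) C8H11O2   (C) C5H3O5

(B) C8H11O2

mol C = 0.415 g CO₂ ÷ 44.009 g/mol = 0.009430 mol
mol H = 2 × 0.117 g H₂O ÷ 18.015 g/mol = 0.01299 mol
mass O = 0.164 − (0.1133 + 0.01309) = 0.03764 g → mol O = 0.03764 ÷ 15.999 = 0.002353 mol
Divide by the smallest (0.002353 mol): C 4.008, H 5.520, O 1.000
Multiplying each by 2 gives whole numbers: C 8.02, H 11.04, O 2.00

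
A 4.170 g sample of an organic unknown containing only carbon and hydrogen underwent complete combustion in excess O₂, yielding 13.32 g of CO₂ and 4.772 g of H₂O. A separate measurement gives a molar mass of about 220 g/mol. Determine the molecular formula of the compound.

mol C = 13.32 g CO₂ ÷ 44.009 g/mol = 0.30267 mol
mol H = 2 × 4.772 g H₂O ÷ 18.015 g/mol = 0.52978 mol
Divide by the smallest (0.30267 mol): C 1.000, H 1.750
Multiplying each by 4 gives whole numbers: C 4.00, H 7.00
Empirical formula: C4H7
Empirical-formula mass = 55.10 g/mol; 220 ÷ 55.10 ≈ 4, so the molecular formula is C16H28.

C16H28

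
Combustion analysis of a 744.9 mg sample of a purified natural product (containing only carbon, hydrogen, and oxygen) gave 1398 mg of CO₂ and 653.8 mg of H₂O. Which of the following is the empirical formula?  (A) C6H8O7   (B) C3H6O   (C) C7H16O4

mol C = 1.398 g CO₂ ÷ 44.009 g/mol = 0.031766 mol
mol H = 2 × 0.6538 g H₂O ÷ 18.015 g/mol = 0.072584 mol
mass O = 0.7449 − (0.38154 + 0.073165) = 0.29019 g → mol O = 0.29019 ÷ 15.999 = 0.018138 mol
Divide by the smallest (0.018138 mol): C 1.751, H 4.002, O 1.000
Multiplying each by 4 gives whole numbers: C 7.01, H 16.01, O 4.00

(C) C7H16O4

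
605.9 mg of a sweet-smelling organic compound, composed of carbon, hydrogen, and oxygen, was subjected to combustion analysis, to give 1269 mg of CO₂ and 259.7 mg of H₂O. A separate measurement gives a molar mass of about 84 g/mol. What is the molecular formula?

mol C = 1.269 g CO₂ ÷ 44.009 g/mol = 0.028835 mol
mol H = 2 × 0.2597 g H₂O ÷ 18.015 g/mol = 0.028832 mol
mass O = 0.6059 − (0.34634 + 0.029062) = 0.23050 g → mol O = 0.23050 ÷ 15.999 = 0.014407 mol
Divide by the smallest (0.014407 mol): C 2.001, H 2.001, O 1.000
Empirical formula: C2H2O
Empirical-formula mass = 42.04 g/mol; 84 ÷ 42.04 ≈ 2, so the molecular formula is C4H4O2.

C4H4O2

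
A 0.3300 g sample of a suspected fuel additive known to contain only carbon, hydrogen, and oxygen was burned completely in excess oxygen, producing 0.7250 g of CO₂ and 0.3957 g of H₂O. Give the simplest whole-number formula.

mol C = 0.7250 g CO₂ ÷ 44.009 g/mol = 0.016474 mol
mol H = 2 × 0.3957 g H₂O ÷ 18.015 g/mol = 0.043930 mol
mass O = 0.3300 − (0.19787 + 0.044281) = 0.087850 g → mol O = 0.087850 ÷ 15.999 = 0.0054910 mol
Divide by the smallest (0.0054910 mol): C 3.000, H 8.000, O 1.000

C3H8O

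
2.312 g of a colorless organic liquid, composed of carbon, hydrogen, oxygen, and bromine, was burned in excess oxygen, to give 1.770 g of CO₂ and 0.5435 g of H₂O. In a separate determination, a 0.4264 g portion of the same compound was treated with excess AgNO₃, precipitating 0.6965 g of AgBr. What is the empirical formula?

mol C = 1.770 g CO₂ ÷ 44.009 g/mol = 0.040219 mol
mol H = 2 × 0.5435 g H₂O ÷ 18.015 g/mol = 0.060339 mol
From the AgBr data: mol Br per gram of compound = (0.6965 ÷ 187.772) ÷ 0.4264 = 0.0086991 mol/g, so in the 2.312 g combustion sample mol Br = 0.020112 mol
mass O = 2.312 − (0.48307 + 0.060821 + 1.6071) = 0.16106 g → mol O = 0.16106 ÷ 15.999 = 0.010067 mol
Divide by the smallest (0.010067 mol): C 3.995, H 5.994, Br 1.998, O 1.000

C4H6Br2O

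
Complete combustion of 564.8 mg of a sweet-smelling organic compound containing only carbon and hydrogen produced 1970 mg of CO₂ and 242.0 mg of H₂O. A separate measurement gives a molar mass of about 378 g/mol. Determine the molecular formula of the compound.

C30H18

mol C = 1.970 g CO₂ ÷ 44.009 g/mol = 0.044764 mol
mol H = 2 × 0.2420 g H₂O ÷ 18.015 g/mol = 0.026867 mol
Divide by the smallest (0.026867 mol): C 1.666, H 1.000
Multiplying each by 3 gives whole numbers: C 5.00, H 3.00
Empirical formula: C5H3
Empirical-formula mass = 63.08 g/mol; 378 ÷ 63.08 ≈ 6, so the molecular formula is C30H18.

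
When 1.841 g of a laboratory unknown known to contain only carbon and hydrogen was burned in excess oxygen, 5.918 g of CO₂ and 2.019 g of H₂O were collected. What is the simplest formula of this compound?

C3H5

mol C = 5.918 g CO₂ ÷ 44.009 g/mol = 0.13447 mol
mol H = 2 × 2.019 g H₂O ÷ 18.015 g/mol = 0.22415 mol
Divide by the smallest (0.13447 mol): C 1.000, H 1.667
Multiplying each by 3 gives whole numbers: C 3.00, H 5.00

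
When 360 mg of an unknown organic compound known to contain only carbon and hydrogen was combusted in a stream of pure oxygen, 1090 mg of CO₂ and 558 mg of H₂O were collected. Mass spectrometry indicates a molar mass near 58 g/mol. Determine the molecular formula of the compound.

mol C = 1.09 g CO₂ ÷ 44.009 g/mol = 0.02477 mol
mol H = 2 × 0.558 g H₂O ÷ 18.015 g/mol = 0.06195 mol
Divide by the smallest (0.02477 mol): C 1.000, H 2.501
Multiplying each by 2 gives whole numbers: C 2.00, H 5.00
Empirical formula: C2H5
Empirical-formula mass = 29.06 g/mol; 58 ÷ 29.06 ≈ 2, so the molecular formula is C4H10.

C4H10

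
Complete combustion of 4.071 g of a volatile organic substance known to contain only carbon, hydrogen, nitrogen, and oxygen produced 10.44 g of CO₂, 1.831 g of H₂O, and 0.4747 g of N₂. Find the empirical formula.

mol C = 10.44 g CO₂ ÷ 44.009 g/mol = 0.23722 mol
mol H = 2 × 1.831 g H₂O ÷ 18.015 g/mol = 0.20328 mol
mol N = 2 × 0.4747 g N₂ ÷ 28.014 g/mol = 0.033890 mol
mass O = 4.071 − (2.8493 + 0.20490 + 0.47470) = 0.54210 g → mol O = 0.54210 ÷ 15.999 = 0.033883 mol
Divide by the smallest (0.033883 mol): C 7.001, H 5.999, N 1.000, O 1.000

C7H6NO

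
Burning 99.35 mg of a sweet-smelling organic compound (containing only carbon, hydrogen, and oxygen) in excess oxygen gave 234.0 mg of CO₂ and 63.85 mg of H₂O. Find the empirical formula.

C3H4O

mol C = 0.2340 g CO₂ ÷ 44.009 g/mol = 0.0053171 mol
mol H = 2 × 0.06385 g H₂O ÷ 18.015 g/mol = 0.0070885 mol
mass O = 0.09935 − (0.063864 + 0.0071452) = 0.028341 g → mol O = 0.028341 ÷ 15.999 = 0.0017714 mol
Divide by the smallest (0.0017714 mol): C 3.002, H 4.002, O 1.000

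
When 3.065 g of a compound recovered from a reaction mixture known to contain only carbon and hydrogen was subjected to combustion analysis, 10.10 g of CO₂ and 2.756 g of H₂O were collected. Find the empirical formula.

mol C = 10.10 g CO₂ ÷ 44.009 g/mol = 0.22950 mol
mol H = 2 × 2.756 g H₂O ÷ 18.015 g/mol = 0.30597 mol
Divide by the smallest (0.22950 mol): C 1.000, H 1.333
Multiplying each by 3 gives whole numbers: C 3.00, H 4.00

C3H4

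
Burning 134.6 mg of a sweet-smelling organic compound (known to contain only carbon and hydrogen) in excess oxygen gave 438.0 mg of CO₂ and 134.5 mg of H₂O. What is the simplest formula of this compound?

C2H3

mol C = 0.4380 g CO₂ ÷ 44.009 g/mol = 0.0099525 mol
mol H = 2 × 0.1345 g H₂O ÷ 18.015 g/mol = 0.014932 mol
Divide by the smallest (0.0099525 mol): C 1.000, H 1.500
Multiplying each by 2 gives whole numbers: C 2.00, H 3.00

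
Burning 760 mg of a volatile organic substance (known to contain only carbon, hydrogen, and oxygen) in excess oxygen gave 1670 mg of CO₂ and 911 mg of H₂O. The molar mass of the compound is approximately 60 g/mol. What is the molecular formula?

mol C = 1.67 g CO₂ ÷ 44.009 g/mol = 0.03795 mol
mol H = 2 × 0.911 g H₂O ÷ 18.015 g/mol = 0.1011 mol
mass O = 0.760 − (0.4558 + 0.1019) = 0.2023 g → mol O = 0.2023 ÷ 15.999 = 0.01264 mol
Divide by the smallest (0.01264 mol): C 3.001, H 8.000, O 1.000
Empirical formula: C3H8O
Empirical-formula mass = 60.10 g/mol; 60 ÷ 60.10 ≈ 1, so the molecular formula is C3H8O.

C3H8O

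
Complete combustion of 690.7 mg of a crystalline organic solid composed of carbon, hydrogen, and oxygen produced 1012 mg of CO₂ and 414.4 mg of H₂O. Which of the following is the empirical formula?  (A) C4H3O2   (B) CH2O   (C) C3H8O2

(B) CH2O

mol C = 1.012 g CO₂ ÷ 44.009 g/mol = 0.022995 mol
mol H = 2 × 0.4144 g H₂O ÷ 18.015 g/mol = 0.046006 mol
mass O = 0.6907 − (0.27620 + 0.046374) = 0.36813 g → mol O = 0.36813 ÷ 15.999 = 0.023010 mol
Divide by the smallest (0.022995 mol): C 1.000, H 2.001, O 1.001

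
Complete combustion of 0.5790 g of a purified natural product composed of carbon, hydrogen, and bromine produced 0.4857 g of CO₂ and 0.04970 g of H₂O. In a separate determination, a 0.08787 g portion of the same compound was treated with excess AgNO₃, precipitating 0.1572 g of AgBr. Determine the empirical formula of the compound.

C2HBr

mol C = 0.4857 g CO₂ ÷ 44.009 g/mol = 0.011036 mol
mol H = 2 × 0.04970 g H₂O ÷ 18.015 g/mol = 0.0055176 mol
From the AgBr data: mol Br per gram of compound = (0.1572 ÷ 187.772) ÷ 0.08787 = 0.0095275 mol/g, so in the 0.5790 g combustion sample mol Br = 0.0055164 mol
Divide by the smallest (0.0055164 mol): C 2.001, H 1.000, Br 1.000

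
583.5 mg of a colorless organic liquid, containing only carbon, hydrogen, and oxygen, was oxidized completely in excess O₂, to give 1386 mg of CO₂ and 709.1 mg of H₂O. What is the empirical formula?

mol C = 1.386 g CO₂ ÷ 44.009 g/mol = 0.031494 mol
mol H = 2 × 0.7091 g H₂O ÷ 18.015 g/mol = 0.078723 mol
mass O = 0.5835 − (0.37827 + 0.079353) = 0.12588 g → mol O = 0.12588 ÷ 15.999 = 0.0078679 mol
Divide by the smallest (0.0078679 mol): C 4.003, H 10.006, O 1.000

C4H10O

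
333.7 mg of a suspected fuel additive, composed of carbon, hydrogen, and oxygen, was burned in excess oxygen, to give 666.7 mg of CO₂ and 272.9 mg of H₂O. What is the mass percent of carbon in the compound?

mol C = 0.6667 g CO₂ ÷ 44.009 g/mol = 0.015149 mol
mol H = 2 × 0.2729 g H₂O ÷ 18.015 g/mol = 0.030297 mol
mass O = 0.3337 − (0.18196 + 0.030539) = 0.12120 g → mol O = 0.12120 ÷ 15.999 = 0.0075757 mol
mass % C = 0.18196 g ÷ 0.3337 g × 100%

54.53%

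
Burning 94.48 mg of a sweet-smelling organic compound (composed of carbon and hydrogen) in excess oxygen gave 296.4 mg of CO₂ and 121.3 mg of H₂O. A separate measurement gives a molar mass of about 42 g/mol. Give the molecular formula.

C3H6

mol C = 0.2964 g CO₂ ÷ 44.009 g/mol = 0.0067350 mol
mol H = 2 × 0.1213 g H₂O ÷ 18.015 g/mol = 0.013467 mol
Divide by the smallest (0.0067350 mol): C 1.000, H 1.999
Empirical formula: CH2
Empirical-formula mass = 14.03 g/mol; 42 ÷ 14.03 ≈ 3, so the molecular formula is C3H6.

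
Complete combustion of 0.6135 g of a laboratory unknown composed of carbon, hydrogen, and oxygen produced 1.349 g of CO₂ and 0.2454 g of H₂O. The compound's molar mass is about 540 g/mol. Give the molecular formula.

C27H24O12

mol C = 1.349 g CO₂ ÷ 44.009 g/mol = 0.030653 mol
mol H = 2 × 0.2454 g H₂O ÷ 18.015 g/mol = 0.027244 mol
mass O = 0.6135 − (0.36817 + 0.027462) = 0.21787 g → mol O = 0.21787 ÷ 15.999 = 0.013618 mol
Divide by the smallest (0.013618 mol): C 2.251, H 2.001, O 1.000
Multiplying each by 4 gives whole numbers: C 9.00, H 8.00, O 4.00
Empirical formula: C9H8O4
Empirical-formula mass = 180.16 g/mol; 540 ÷ 180.16 ≈ 3, so the molecular formula is C27H24O12.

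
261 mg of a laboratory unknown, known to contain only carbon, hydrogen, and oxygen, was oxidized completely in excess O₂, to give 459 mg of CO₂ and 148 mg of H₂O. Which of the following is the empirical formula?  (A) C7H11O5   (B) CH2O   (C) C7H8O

mol C = 0.459 g CO₂ ÷ 44.009 g/mol = 0.01043 mol
mol H = 2 × 0.148 g H₂O ÷ 18.015 g/mol = 0.01643 mol
mass O = 0.261 − (0.1253 + 0.01656) = 0.1192 g → mol O = 0.1192 ÷ 15.999 = 0.007448 mol
Divide by the smallest (0.007448 mol): C 1.400, H 2.206, O 1.000
Multiplying each by 5 gives whole numbers: C 7.00, H 11.03, O 5.00

(A) C7H11O5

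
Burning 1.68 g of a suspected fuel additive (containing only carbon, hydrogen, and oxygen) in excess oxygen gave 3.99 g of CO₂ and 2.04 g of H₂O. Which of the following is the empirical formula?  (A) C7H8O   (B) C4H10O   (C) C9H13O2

(B) C4H10O

mol C = 3.99 g CO₂ ÷ 44.009 g/mol = 0.09066 mol
mol H = 2 × 2.04 g H₂O ÷ 18.015 g/mol = 0.2265 mol
mass O = 1.68 − (1.089 + 0.2283) = 0.3628 g → mol O = 0.3628 ÷ 15.999 = 0.02267 mol
Divide by the smallest (0.02267 mol): C 3.999, H 9.989, O 1.000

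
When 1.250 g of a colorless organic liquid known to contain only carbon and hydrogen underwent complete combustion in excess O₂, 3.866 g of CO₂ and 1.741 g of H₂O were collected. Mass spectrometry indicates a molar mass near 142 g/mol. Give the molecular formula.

mol C = 3.866 g CO₂ ÷ 44.009 g/mol = 0.087846 mol
mol H = 2 × 1.741 g H₂O ÷ 18.015 g/mol = 0.19328 mol
Divide by the smallest (0.087846 mol): C 1.000, H 2.200
Multiplying each by 5 gives whole numbers: C 5.00, H 11.00
Empirical formula: C5H11
Empirical-formula mass = 71.14 g/mol; 142 ÷ 71.14 ≈ 2, so the molecular formula is C10H22.

C10H22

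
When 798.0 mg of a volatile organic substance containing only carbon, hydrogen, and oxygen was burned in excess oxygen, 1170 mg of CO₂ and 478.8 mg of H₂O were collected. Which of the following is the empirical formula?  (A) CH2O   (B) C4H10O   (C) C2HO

(A) CH2O

mol C = 1.170 g CO₂ ÷ 44.009 g/mol = 0.026585 mol
mol H = 2 × 0.4788 g H₂O ÷ 18.015 g/mol = 0.053156 mol
mass O = 0.7980 − (0.31932 + 0.053581) = 0.42510 g → mol O = 0.42510 ÷ 15.999 = 0.026570 mol
Divide by the smallest (0.026570 mol): C 1.001, H 2.001, O 1.000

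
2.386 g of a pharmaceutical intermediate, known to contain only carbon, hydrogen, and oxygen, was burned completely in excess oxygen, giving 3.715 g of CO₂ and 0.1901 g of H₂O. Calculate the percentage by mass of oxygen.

mol C = 3.715 g CO₂ ÷ 44.009 g/mol = 0.084415 mol
mol H = 2 × 0.1901 g H₂O ÷ 18.015 g/mol = 0.021105 mol
mass O = 2.386 − (1.0139 + 0.021273) = 1.3508 g → mol O = 1.3508 ÷ 15.999 = 0.084432 mol
mass % O = 1.3508 g ÷ 2.386 g × 100%

56.61%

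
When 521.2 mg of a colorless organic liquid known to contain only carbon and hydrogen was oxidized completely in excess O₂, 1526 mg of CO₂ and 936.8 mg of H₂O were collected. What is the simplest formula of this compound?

mol C = 1.526 g CO₂ ÷ 44.009 g/mol = 0.034675 mol
mol H = 2 × 0.9368 g H₂O ÷ 18.015 g/mol = 0.10400 mol
Divide by the smallest (0.034675 mol): C 1.000, H 2.999

CH3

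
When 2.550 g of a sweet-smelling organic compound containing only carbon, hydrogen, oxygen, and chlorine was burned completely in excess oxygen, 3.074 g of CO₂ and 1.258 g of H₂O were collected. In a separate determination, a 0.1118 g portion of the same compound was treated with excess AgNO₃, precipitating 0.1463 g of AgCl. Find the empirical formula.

mol C = 3.074 g CO₂ ÷ 44.009 g/mol = 0.069849 mol
mol H = 2 × 1.258 g H₂O ÷ 18.015 g/mol = 0.13966 mol
From the AgCl data: mol Cl per gram of compound = (0.1463 ÷ 143.318) ÷ 0.1118 = 0.0091307 mol/g, so in the 2.550 g combustion sample mol Cl = 0.023283 mol
mass O = 2.550 − (0.83896 + 0.14078 + 0.82539) = 0.74487 g → mol O = 0.74487 ÷ 15.999 = 0.046557 mol
Divide by the smallest (0.023283 mol): C 3.000, H 5.998, Cl 1.000, O 2.000

C3H6ClO2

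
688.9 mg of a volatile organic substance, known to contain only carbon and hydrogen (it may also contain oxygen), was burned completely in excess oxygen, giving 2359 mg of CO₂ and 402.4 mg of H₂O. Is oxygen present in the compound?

no

mol C = 2.359 g CO₂ ÷ 44.009 g/mol = 0.053603 mol
mol H = 2 × 0.4024 g H₂O ÷ 18.015 g/mol = 0.044674 mol
C and H together account for 0.68885 g — essentially the entire 0.6889 g sample — so the compound contains no oxygen.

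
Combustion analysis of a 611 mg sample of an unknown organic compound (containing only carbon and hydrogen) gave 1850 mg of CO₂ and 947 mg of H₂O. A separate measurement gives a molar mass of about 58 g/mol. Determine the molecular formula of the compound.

C4H10

mol C = 1.85 g CO₂ ÷ 44.009 g/mol = 0.04204 mol
mol H = 2 × 0.947 g H₂O ÷ 18.015 g/mol = 0.1051 mol
Divide by the smallest (0.04204 mol): C 1.000, H 2.501
Multiplying each by 2 gives whole numbers: C 2.00, H 5.00
Empirical formula: C2H5
Empirical-formula mass = 29.06 g/mol; 58 ÷ 29.06 ≈ 2, so the molecular formula is C4H10.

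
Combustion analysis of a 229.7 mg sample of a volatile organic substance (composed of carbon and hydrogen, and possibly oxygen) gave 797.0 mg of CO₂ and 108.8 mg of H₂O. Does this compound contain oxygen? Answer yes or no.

no

mol C = 0.7970 g CO₂ ÷ 44.009 g/mol = 0.018110 mol
mol H = 2 × 0.1088 g H₂O ÷ 18.015 g/mol = 0.012079 mol
C and H together account for 0.22969 g — essentially the entire 0.2297 g sample — so the compound contains no oxygen.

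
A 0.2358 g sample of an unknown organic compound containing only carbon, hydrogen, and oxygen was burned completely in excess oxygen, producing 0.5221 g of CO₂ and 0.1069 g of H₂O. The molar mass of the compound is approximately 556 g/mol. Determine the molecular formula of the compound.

mol C = 0.5221 g CO₂ ÷ 44.009 g/mol = 0.011863 mol
mol H = 2 × 0.1069 g H₂O ÷ 18.015 g/mol = 0.011868 mol
mass O = 0.2358 − (0.14249 + 0.011963) = 0.081345 g → mol O = 0.081345 ÷ 15.999 = 0.0050844 mol
Divide by the smallest (0.0050844 mol): C 2.333, H 2.334, O 1.000
Multiplying each by 3 gives whole numbers: C 7.00, H 7.00, O 3.00
Empirical formula: C7H7O3
Empirical-formula mass = 139.13 g/mol; 556 ÷ 139.13 ≈ 4, so the molecular formula is C28H28O12.

C28H28O12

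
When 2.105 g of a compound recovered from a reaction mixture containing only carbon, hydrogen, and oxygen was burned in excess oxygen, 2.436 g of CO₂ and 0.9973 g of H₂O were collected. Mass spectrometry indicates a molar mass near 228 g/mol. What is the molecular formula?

C6H12O9

mol C = 2.436 g CO₂ ÷ 44.009 g/mol = 0.055352 mol
mol H = 2 × 0.9973 g H₂O ÷ 18.015 g/mol = 0.11072 mol
mass O = 2.105 − (0.66484 + 0.11160) = 1.3286 g → mol O = 1.3286 ÷ 15.999 = 0.083040 mol
Divide by the smallest (0.055352 mol): C 1.000, H 2.000, O 1.500
Multiplying each by 2 gives whole numbers: C 2.00, H 4.00, O 3.00
Empirical formula: C2H4O3
Empirical-formula mass = 76.05 g/mol; 228 ÷ 76.05 ≈ 3, so the molecular formula is C6H12O9.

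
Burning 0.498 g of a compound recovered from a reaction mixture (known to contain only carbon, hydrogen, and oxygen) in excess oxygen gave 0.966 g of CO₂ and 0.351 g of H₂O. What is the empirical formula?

C9H16O5

mol C = 0.966 g CO₂ ÷ 44.009 g/mol = 0.02195 mol
mol H = 2 × 0.351 g H₂O ÷ 18.015 g/mol = 0.03897 mol
mass O = 0.498 − (0.2636 + 0.03928) = 0.1951 g → mol O = 0.1951 ÷ 15.999 = 0.01219 mol
Divide by the smallest (0.01219 mol): C 1.800, H 3.196, O 1.000
Multiplying each by 5 gives whole numbers: C 9.00, H 15.98, O 5.00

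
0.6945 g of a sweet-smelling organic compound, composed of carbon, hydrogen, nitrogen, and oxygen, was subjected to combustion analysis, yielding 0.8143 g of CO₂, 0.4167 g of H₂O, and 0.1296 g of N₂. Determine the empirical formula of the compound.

C2H5NO2

mol C = 0.8143 g CO₂ ÷ 44.009 g/mol = 0.018503 mol
mol H = 2 × 0.4167 g H₂O ÷ 18.015 g/mol = 0.046261 mol
mol N = 2 × 0.1296 g N₂ ÷ 28.014 g/mol = 0.0092525 mol
mass O = 0.6945 − (0.22224 + 0.046632 + 0.12960) = 0.29603 g → mol O = 0.29603 ÷ 15.999 = 0.018503 mol
Divide by the smallest (0.0092525 mol): C 2.000, H 5.000, N 1.000, O 2.000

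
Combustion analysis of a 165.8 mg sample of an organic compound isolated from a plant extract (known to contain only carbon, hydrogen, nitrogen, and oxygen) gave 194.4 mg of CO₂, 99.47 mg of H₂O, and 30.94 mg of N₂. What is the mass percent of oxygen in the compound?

mol C = 0.1944 g CO₂ ÷ 44.009 g/mol = 0.0044173 mol
mol H = 2 × 0.09947 g H₂O ÷ 18.015 g/mol = 0.011043 mol
mol N = 2 × 0.03094 g N₂ ÷ 28.014 g/mol = 0.0022089 mol
mass O = 0.1658 − (0.053056 + 0.011131 + 0.030940) = 0.070673 g → mol O = 0.070673 ÷ 15.999 = 0.0044173 mol
mass % O = 0.070673 g ÷ 0.1658 g × 100%

42.63%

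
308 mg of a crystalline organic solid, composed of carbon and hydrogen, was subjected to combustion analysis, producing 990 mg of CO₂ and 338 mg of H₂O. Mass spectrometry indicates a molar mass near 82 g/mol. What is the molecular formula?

C6H10

mol C = 0.990 g CO₂ ÷ 44.009 g/mol = 0.02250 mol
mol H = 2 × 0.338 g H₂O ÷ 18.015 g/mol = 0.03752 mol
Divide by the smallest (0.02250 mol): C 1.000, H 1.668
Multiplying each by 3 gives whole numbers: C 3.00, H 5.00
Empirical formula: C3H5
Empirical-formula mass = 41.07 g/mol; 82 ÷ 41.07 ≈ 2, so the molecular formula is C6H10.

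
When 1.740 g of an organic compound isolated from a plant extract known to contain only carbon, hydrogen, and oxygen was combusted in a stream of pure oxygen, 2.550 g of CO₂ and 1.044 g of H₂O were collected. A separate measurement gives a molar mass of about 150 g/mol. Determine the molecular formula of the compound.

C5H10O5

mol C = 2.550 g CO₂ ÷ 44.009 g/mol = 0.057943 mol
mol H = 2 × 1.044 g H₂O ÷ 18.015 g/mol = 0.11590 mol
mass O = 1.740 − (0.69595 + 0.11683) = 0.92722 g → mol O = 0.92722 ÷ 15.999 = 0.057955 mol
Divide by the smallest (0.057943 mol): C 1.000, H 2.000, O 1.000
Empirical formula: CH2O
Empirical-formula mass = 30.03 g/mol; 150 ÷ 30.03 ≈ 5, so the molecular formula is C5H10O5.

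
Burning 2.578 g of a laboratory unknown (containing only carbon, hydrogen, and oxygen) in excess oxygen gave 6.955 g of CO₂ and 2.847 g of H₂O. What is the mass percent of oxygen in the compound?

14.01%

mol C = 6.955 g CO₂ ÷ 44.009 g/mol = 0.15804 mol
mol H = 2 × 2.847 g H₂O ÷ 18.015 g/mol = 0.31607 mol
mass O = 2.578 − (1.8982 + 0.31860) = 0.36123 g → mol O = 0.36123 ÷ 15.999 = 0.022578 mol
mass % O = 0.36123 g ÷ 2.578 g × 100%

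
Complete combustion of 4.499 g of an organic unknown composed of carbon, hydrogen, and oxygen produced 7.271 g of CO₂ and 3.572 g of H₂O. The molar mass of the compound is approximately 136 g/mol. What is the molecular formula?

mol C = 7.271 g CO₂ ÷ 44.009 g/mol = 0.16522 mol
mol H = 2 × 3.572 g H₂O ÷ 18.015 g/mol = 0.39656 mol
mass O = 4.499 − (1.9844 + 0.39973) = 2.1149 g → mol O = 2.1149 ÷ 15.999 = 0.13219 mol
Divide by the smallest (0.13219 mol): C 1.250, H 3.000, O 1.000
Multiplying each by 4 gives whole numbers: C 5.00, H 12.00, O 4.00
Empirical formula: C5H12O4
Empirical-formula mass = 136.15 g/mol; 136 ÷ 136.15 ≈ 1, so the molecular formula is C5H12O4.

C5H12O4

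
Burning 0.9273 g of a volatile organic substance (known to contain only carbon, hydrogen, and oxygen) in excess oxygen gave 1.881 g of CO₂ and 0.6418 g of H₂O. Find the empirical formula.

C6H10O3

mol C = 1.881 g CO₂ ÷ 44.009 g/mol = 0.042741 mol
mol H = 2 × 0.6418 g H₂O ÷ 18.015 g/mol = 0.071252 mol
mass O = 0.9273 − (0.51337 + 0.071822) = 0.34211 g → mol O = 0.34211 ÷ 15.999 = 0.021383 mol
Divide by the smallest (0.021383 mol): C 1.999, H 3.332, O 1.000
Multiplying each by 3 gives whole numbers: C 6.00, H 10.00, O 3.00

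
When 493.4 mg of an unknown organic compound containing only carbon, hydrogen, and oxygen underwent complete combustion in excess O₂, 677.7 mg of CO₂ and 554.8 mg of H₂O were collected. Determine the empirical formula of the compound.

mol C = 0.6777 g CO₂ ÷ 44.009 g/mol = 0.015399 mol
mol H = 2 × 0.5548 g H₂O ÷ 18.015 g/mol = 0.061593 mol
mass O = 0.4934 − (0.18496 + 0.062086) = 0.24636 g → mol O = 0.24636 ÷ 15.999 = 0.015398 mol
Divide by the smallest (0.015398 mol): C 1.000, H 4.000, O 1.000

CH4O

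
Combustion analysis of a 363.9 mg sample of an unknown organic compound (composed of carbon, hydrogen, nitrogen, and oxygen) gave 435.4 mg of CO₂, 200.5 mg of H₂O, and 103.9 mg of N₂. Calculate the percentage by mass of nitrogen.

mol C = 0.4354 g CO₂ ÷ 44.009 g/mol = 0.0098934 mol
mol H = 2 × 0.2005 g H₂O ÷ 18.015 g/mol = 0.022259 mol
mol N = 2 × 0.1039 g N₂ ÷ 28.014 g/mol = 0.0074177 mol
mass O = 0.3639 − (0.11883 + 0.022437 + 0.10390) = 0.11873 g → mol O = 0.11873 ÷ 15.999 = 0.0074213 mol
mass % N = 0.10390 g ÷ 0.3639 g × 100%

28.55%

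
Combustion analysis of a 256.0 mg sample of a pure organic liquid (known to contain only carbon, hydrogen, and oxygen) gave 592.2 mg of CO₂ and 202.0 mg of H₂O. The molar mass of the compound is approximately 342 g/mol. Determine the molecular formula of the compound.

C18H30O6

mol C = 0.5922 g CO₂ ÷ 44.009 g/mol = 0.013456 mol
mol H = 2 × 0.2020 g H₂O ÷ 18.015 g/mol = 0.022426 mol
mass O = 0.2560 − (0.16162 + 0.022605) = 0.071771 g → mol O = 0.071771 ÷ 15.999 = 0.0044860 mol
Divide by the smallest (0.0044860 mol): C 3.000, H 4.999, O 1.000
Empirical formula: C3H5O
Empirical-formula mass = 57.07 g/mol; 342 ÷ 57.07 ≈ 6, so the molecular formula is C18H30O6.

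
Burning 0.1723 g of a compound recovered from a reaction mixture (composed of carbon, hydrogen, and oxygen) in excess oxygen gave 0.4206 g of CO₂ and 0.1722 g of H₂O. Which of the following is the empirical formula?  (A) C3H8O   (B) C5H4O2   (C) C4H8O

(C) C4H8O

mol C = 0.4206 g CO₂ ÷ 44.009 g/mol = 0.0095571 mol
mol H = 2 × 0.1722 g H₂O ÷ 18.015 g/mol = 0.019117 mol
mass O = 0.1723 − (0.11479 + 0.019270) = 0.038239 g → mol O = 0.038239 ÷ 15.999 = 0.0023901 mol
Divide by the smallest (0.0023901 mol): C 3.999, H 7.999, O 1.000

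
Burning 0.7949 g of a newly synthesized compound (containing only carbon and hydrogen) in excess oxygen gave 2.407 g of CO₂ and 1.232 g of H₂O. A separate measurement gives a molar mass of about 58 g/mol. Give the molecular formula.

C4H10

mol C = 2.407 g CO₂ ÷ 44.009 g/mol = 0.054693 mol
mol H = 2 × 1.232 g H₂O ÷ 18.015 g/mol = 0.13677 mol
Divide by the smallest (0.054693 mol): C 1.000, H 2.501
Multiplying each by 2 gives whole numbers: C 2.00, H 5.00
Empirical formula: C2H5
Empirical-formula mass = 29.06 g/mol; 58 ÷ 29.06 ≈ 2, so the molecular formula is C4H10.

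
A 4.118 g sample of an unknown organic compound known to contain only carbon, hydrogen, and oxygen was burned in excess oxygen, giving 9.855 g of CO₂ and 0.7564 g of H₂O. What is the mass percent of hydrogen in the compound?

mol C = 9.855 g CO₂ ÷ 44.009 g/mol = 0.22393 mol
mol H = 2 × 0.7564 g H₂O ÷ 18.015 g/mol = 0.083974 mol
mass O = 4.118 − (2.6896 + 0.084646) = 1.3437 g → mol O = 1.3437 ÷ 15.999 = 0.083987 mol
mass % H = 0.084646 g ÷ 4.118 g × 100%

2.06%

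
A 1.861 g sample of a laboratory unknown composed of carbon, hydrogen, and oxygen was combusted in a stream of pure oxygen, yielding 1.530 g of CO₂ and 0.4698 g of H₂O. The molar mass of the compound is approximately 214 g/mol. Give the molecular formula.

C4H6O10

mol C = 1.530 g CO₂ ÷ 44.009 g/mol = 0.034766 mol
mol H = 2 × 0.4698 g H₂O ÷ 18.015 g/mol = 0.052157 mol
mass O = 1.861 − (0.41757 + 0.052574) = 1.3909 g → mol O = 1.3909 ÷ 15.999 = 0.086934 mol
Divide by the smallest (0.034766 mol): C 1.000, H 1.500, O 2.501
Multiplying each by 2 gives whole numbers: C 2.00, H 3.00, O 5.00
Empirical formula: C2H3O5
Empirical-formula mass = 107.04 g/mol; 214 ÷ 107.04 ≈ 2, so the molecular formula is C4H6O10.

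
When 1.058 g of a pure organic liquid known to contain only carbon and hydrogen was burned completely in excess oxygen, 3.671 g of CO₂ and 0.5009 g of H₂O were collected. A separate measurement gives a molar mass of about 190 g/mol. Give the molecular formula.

mol C = 3.671 g CO₂ ÷ 44.009 g/mol = 0.083415 mol
mol H = 2 × 0.5009 g H₂O ÷ 18.015 g/mol = 0.055609 mol
Divide by the smallest (0.055609 mol): C 1.500, H 1.000
Multiplying each by 2 gives whole numbers: C 3.00, H 2.00
Empirical formula: C3H2
Empirical-formula mass = 38.05 g/mol; 190 ÷ 38.05 ≈ 5, so the molecular formula is C15H10.

C15H10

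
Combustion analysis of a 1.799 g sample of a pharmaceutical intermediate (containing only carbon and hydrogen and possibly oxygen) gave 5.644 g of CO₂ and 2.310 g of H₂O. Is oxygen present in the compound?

mol C = 5.644 g CO₂ ÷ 44.009 g/mol = 0.12825 mol
mol H = 2 × 2.310 g H₂O ÷ 18.015 g/mol = 0.25645 mol
C and H together account for 1.7989 g — essentially the entire 1.799 g sample — so the compound contains no oxygen.

no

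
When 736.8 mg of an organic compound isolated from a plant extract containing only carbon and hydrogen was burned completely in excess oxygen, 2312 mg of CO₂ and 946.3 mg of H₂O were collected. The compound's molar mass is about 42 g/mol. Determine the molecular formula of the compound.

mol C = 2.312 g CO₂ ÷ 44.009 g/mol = 0.052535 mol
mol H = 2 × 0.9463 g H₂O ÷ 18.015 g/mol = 0.10506 mol
Divide by the smallest (0.052535 mol): C 1.000, H 2.000
Empirical formula: CH2
Empirical-formula mass = 14.03 g/mol; 42 ÷ 14.03 ≈ 3, so the molecular formula is C3H6.

C3H6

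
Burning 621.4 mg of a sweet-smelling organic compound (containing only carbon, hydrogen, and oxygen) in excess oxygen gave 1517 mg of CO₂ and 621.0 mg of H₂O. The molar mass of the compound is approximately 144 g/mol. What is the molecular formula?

C8H16O2

mol C = 1.517 g CO₂ ÷ 44.009 g/mol = 0.034470 mol
mol H = 2 × 0.6210 g H₂O ÷ 18.015 g/mol = 0.068943 mol
mass O = 0.6214 − (0.41402 + 0.069494) = 0.13788 g → mol O = 0.13788 ÷ 15.999 = 0.0086183 mol
Divide by the smallest (0.0086183 mol): C 4.000, H 8.000, O 1.000
Empirical formula: C4H8O
Empirical-formula mass = 72.11 g/mol; 144 ÷ 72.11 ≈ 2, so the molecular formula is C8H16O2.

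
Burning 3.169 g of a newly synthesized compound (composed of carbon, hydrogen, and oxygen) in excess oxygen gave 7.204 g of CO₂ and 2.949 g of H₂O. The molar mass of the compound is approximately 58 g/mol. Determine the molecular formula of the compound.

mol C = 7.204 g CO₂ ÷ 44.009 g/mol = 0.16369 mol
mol H = 2 × 2.949 g H₂O ÷ 18.015 g/mol = 0.32739 mol
mass O = 3.169 − (1.9661 + 0.33001) = 0.87286 g → mol O = 0.87286 ÷ 15.999 = 0.054557 mol
Divide by the smallest (0.054557 mol): C 3.000, H 6.001, O 1.000
Empirical formula: C3H6O
Empirical-formula mass = 58.08 g/mol; 58 ÷ 58.08 ≈ 1, so the molecular formula is C3H6O.

C3H6O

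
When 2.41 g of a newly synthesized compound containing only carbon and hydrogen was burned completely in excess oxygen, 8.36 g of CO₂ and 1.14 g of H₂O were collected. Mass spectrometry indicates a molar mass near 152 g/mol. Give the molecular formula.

mol C = 8.36 g CO₂ ÷ 44.009 g/mol = 0.1900 mol
mol H = 2 × 1.14 g H₂O ÷ 18.015 g/mol = 0.1266 mol
Divide by the smallest (0.1266 mol): C 1.501, H 1.000
Multiplying each by 2 gives whole numbers: C 3.00, H 2.00
Empirical formula: C3H2
Empirical-formula mass = 38.05 g/mol; 152 ÷ 38.05 ≈ 4, so the molecular formula is C12H8.

C12H8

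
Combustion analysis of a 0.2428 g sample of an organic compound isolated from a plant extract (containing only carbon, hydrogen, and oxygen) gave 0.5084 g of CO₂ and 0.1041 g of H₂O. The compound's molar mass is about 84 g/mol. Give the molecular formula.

mol C = 0.5084 g CO₂ ÷ 44.009 g/mol = 0.011552 mol
mol H = 2 × 0.1041 g H₂O ÷ 18.015 g/mol = 0.011557 mol
mass O = 0.2428 − (0.13875 + 0.011649) = 0.092397 g → mol O = 0.092397 ÷ 15.999 = 0.0057752 mol
Divide by the smallest (0.0057752 mol): C 2.000, H 2.001, O 1.000
Empirical formula: C2H2O
Empirical-formula mass = 42.04 g/mol; 84 ÷ 42.04 ≈ 2, so the molecular formula is C4H4O2.

C4H4O2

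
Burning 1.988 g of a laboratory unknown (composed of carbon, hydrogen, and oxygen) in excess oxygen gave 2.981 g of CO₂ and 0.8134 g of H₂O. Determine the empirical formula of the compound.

C3H4O3

mol C = 2.981 g CO₂ ÷ 44.009 g/mol = 0.067736 mol
mol H = 2 × 0.8134 g H₂O ÷ 18.015 g/mol = 0.090303 mol
mass O = 1.988 − (0.81358 + 0.091025) = 1.0834 g → mol O = 1.0834 ÷ 15.999 = 0.067716 mol
Divide by the smallest (0.067716 mol): C 1.000, H 1.334, O 1.000
Multiplying each by 3 gives whole numbers: C 3.00, H 4.00, O 3.00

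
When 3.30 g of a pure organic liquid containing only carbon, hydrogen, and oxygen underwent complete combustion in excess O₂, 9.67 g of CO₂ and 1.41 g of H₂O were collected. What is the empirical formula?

mol C = 9.67 g CO₂ ÷ 44.009 g/mol = 0.2197 mol
mol H = 2 × 1.41 g H₂O ÷ 18.015 g/mol = 0.1565 mol
mass O = 3.30 − (2.639 + 0.1578) = 0.5031 g → mol O = 0.5031 ÷ 15.999 = 0.03144 mol
Divide by the smallest (0.03144 mol): C 6.988, H 4.978, O 1.000

C7H5O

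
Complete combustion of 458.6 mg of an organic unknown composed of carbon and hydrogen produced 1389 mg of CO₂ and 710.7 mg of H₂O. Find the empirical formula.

C2H5

mol C = 1.389 g CO₂ ÷ 44.009 g/mol = 0.031562 mol
mol H = 2 × 0.7107 g H₂O ÷ 18.015 g/mol = 0.078901 mol
Divide by the smallest (0.031562 mol): C 1.000, H 2.500
Multiplying each by 2 gives whole numbers: C 2.00, H 5.00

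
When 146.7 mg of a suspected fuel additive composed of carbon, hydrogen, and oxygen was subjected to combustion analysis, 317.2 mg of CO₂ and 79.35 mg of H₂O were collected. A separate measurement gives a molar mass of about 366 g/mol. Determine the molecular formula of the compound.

C18H22O8

mol C = 0.3172 g CO₂ ÷ 44.009 g/mol = 0.0072076 mol
mol H = 2 × 0.07935 g H₂O ÷ 18.015 g/mol = 0.0088093 mol
mass O = 0.1467 − (0.086571 + 0.0088798) = 0.051250 g → mol O = 0.051250 ÷ 15.999 = 0.0032033 mol
Divide by the smallest (0.0032033 mol): C 2.250, H 2.750, O 1.000
Multiplying each by 4 gives whole numbers: C 9.00, H 11.00, O 4.00
Empirical formula: C9H11O4
Empirical-formula mass = 183.18 g/mol; 366 ÷ 183.18 ≈ 2, so the molecular formula is C18H22O8.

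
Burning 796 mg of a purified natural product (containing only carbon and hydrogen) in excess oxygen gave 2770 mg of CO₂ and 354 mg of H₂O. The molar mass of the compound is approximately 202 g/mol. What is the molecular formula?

mol C = 2.77 g CO₂ ÷ 44.009 g/mol = 0.06294 mol
mol H = 2 × 0.354 g H₂O ÷ 18.015 g/mol = 0.03930 mol
Divide by the smallest (0.03930 mol): C 1.602, H 1.000
Multiplying each by 5 gives whole numbers: C 8.01, H 5.00
Empirical formula: C8H5
Empirical-formula mass = 101.13 g/mol; 202 ÷ 101.13 ≈ 2, so the molecular formula is C16H10.

C16H10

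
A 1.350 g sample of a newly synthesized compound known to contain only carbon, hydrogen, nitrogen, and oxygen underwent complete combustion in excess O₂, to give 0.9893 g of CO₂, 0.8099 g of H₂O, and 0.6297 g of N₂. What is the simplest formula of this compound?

CH4N2O

mol C = 0.9893 g CO₂ ÷ 44.009 g/mol = 0.022479 mol
mol H = 2 × 0.8099 g H₂O ÷ 18.015 g/mol = 0.089914 mol
mol N = 2 × 0.6297 g N₂ ÷ 28.014 g/mol = 0.044956 mol
mass O = 1.350 − (0.27000 + 0.090633 + 0.62970) = 0.35967 g → mol O = 0.35967 ÷ 15.999 = 0.022481 mol
Divide by the smallest (0.022479 mol): C 1.000, H 4.000, N 2.000, O 1.000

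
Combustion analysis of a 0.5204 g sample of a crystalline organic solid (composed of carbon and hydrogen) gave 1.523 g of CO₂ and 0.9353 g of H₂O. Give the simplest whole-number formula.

CH3

mol C = 1.523 g CO₂ ÷ 44.009 g/mol = 0.034607 mol
mol H = 2 × 0.9353 g H₂O ÷ 18.015 g/mol = 0.10384 mol
Divide by the smallest (0.034607 mol): C 1.000, H 3.000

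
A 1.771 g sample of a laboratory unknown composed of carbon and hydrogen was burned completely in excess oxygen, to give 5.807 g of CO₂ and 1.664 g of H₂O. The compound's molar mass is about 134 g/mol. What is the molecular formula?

C10H14

mol C = 5.807 g CO₂ ÷ 44.009 g/mol = 0.13195 mol
mol H = 2 × 1.664 g H₂O ÷ 18.015 g/mol = 0.18473 mol
Divide by the smallest (0.13195 mol): C 1.000, H 1.400
Multiplying each by 5 gives whole numbers: C 5.00, H 7.00
Empirical formula: C5H7
Empirical-formula mass = 67.11 g/mol; 134 ÷ 67.11 ≈ 2, so the molecular formula is C10H14.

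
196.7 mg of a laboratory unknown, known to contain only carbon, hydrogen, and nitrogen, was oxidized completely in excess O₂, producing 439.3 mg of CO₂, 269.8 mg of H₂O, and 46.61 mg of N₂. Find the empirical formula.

C3H9N

mol C = 0.4393 g CO₂ ÷ 44.009 g/mol = 0.0099820 mol
mol H = 2 × 0.2698 g H₂O ÷ 18.015 g/mol = 0.029953 mol
mol N = 2 × 0.04661 g N₂ ÷ 28.014 g/mol = 0.0033276 mol
Divide by the smallest (0.0033276 mol): C 3.000, H 9.001, N 1.000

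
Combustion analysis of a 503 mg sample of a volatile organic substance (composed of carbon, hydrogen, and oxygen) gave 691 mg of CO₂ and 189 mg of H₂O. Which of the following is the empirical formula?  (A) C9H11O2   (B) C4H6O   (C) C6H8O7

(C) C6H8O7

mol C = 0.691 g CO₂ ÷ 44.009 g/mol = 0.01570 mol
mol H = 2 × 0.189 g H₂O ÷ 18.015 g/mol = 0.02098 mol
mass O = 0.503 − (0.1886 + 0.02115) = 0.2933 g → mol O = 0.2933 ÷ 15.999 = 0.01833 mol
Divide by the smallest (0.01570 mol): C 1.000, H 1.336, O 1.167
Multiplying each by 6 gives whole numbers: C 6.00, H 8.02, O 7.00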